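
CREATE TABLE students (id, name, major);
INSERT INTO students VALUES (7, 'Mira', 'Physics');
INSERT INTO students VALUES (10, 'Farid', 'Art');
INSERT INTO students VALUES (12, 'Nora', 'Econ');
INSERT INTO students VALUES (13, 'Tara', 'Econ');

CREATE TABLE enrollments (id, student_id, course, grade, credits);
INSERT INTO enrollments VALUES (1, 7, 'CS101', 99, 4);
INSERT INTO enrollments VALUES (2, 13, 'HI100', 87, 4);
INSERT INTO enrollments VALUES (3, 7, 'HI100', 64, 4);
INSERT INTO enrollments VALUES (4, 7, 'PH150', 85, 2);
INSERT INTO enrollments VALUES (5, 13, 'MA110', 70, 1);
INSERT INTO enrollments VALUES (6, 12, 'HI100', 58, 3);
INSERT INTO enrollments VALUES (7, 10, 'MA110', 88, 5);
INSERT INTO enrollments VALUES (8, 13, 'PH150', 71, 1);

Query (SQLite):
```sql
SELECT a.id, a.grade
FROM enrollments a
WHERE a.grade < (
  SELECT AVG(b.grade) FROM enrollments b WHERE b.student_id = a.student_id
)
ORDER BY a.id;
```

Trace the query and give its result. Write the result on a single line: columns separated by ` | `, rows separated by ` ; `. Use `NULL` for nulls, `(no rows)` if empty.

3 | 64 ; 5 | 70 ; 8 | 71

For each enrollments row a, compute AVG(grade) over rows sharing a.student_id.
Keep row a if a.grade < that per-group AVG.
  student_id=7: AVG(grade) = 82.666667
  student_id=10: AVG(grade) = 88.0
  student_id=12: AVG(grade) = 58.0
  student_id=13: AVG(grade) = 76.0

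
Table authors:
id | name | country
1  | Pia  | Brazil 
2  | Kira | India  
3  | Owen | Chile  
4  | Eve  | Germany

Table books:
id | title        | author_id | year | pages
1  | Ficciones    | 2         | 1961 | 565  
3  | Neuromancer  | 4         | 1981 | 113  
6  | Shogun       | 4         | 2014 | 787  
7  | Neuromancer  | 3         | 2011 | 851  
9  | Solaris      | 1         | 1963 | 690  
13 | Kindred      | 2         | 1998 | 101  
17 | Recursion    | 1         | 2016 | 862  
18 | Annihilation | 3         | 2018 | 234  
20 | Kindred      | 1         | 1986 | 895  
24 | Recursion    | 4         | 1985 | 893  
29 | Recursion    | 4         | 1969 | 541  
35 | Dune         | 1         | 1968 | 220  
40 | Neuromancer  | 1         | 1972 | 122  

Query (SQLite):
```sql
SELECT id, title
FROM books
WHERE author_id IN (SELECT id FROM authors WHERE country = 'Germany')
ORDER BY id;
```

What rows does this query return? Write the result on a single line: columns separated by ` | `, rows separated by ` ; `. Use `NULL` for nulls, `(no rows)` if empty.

3 | Neuromancer ; 6 | Shogun ; 24 | Recursion ; 29 | Recursion

Inner query: authors.id where country = 'Germany'.
Outer: keep books rows whose author_id is in that set.
Inner query → {4}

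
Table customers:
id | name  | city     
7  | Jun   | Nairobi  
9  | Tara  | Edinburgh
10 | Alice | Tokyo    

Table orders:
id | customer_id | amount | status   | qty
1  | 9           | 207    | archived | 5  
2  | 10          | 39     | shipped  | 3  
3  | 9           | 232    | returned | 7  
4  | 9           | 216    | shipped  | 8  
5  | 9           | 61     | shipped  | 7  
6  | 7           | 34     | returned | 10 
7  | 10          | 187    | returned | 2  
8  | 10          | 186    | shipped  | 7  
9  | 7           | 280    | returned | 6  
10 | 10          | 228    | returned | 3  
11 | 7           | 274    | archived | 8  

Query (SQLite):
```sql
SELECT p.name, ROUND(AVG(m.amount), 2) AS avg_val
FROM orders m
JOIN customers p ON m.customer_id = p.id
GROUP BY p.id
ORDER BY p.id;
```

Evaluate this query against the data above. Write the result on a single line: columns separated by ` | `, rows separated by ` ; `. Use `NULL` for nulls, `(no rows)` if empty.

Jun | 196 ; Tara | 179 ; Alice | 160

Join each orders row to its customers via customer_id.
Group joined rows by customers.id; compute ROUND(AVG(m.amount), 2) per group.
  7: ids {6, 9, 11} → ROUND(AVG(m.amount), 2)=196
  9: ids {1, 3, 4, 5} → ROUND(AVG(m.amount), 2)=179
  10: ids {2, 7, 8, 10} → ROUND(AVG(m.amount), 2)=160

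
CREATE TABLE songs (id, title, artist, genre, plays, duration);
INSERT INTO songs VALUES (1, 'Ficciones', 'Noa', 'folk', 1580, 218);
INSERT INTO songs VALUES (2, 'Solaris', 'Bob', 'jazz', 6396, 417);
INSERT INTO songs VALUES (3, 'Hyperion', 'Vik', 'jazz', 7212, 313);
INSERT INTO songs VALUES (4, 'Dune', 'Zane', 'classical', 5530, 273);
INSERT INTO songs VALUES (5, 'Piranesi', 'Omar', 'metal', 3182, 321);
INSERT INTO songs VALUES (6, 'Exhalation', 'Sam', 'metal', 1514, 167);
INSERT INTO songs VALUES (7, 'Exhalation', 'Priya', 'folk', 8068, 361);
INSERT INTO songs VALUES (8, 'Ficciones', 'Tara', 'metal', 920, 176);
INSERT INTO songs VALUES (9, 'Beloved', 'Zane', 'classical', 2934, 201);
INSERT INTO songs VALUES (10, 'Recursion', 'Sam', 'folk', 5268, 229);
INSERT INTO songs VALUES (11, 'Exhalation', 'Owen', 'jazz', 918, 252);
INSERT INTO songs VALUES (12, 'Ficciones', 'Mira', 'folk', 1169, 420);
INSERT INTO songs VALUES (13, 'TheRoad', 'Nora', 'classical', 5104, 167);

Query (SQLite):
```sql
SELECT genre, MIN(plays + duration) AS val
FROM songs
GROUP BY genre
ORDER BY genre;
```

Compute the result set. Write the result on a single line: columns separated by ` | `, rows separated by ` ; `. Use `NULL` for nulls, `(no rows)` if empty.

For each row compute plays + duration.
Group by genre; take MIN of the expression per group.
  classical: ids {4, 9, 13} → MIN(plays + duration)=3135
  folk: ids {1, 7, 10, 12} → MIN(plays + duration)=1589
  jazz: ids {2, 3, 11} → MIN(plays + duration)=1170
  metal: ids {5, 6, 8} → MIN(plays + duration)=1096

classical | 3135 ; folk | 1589 ; jazz | 1170 ; metal | 1096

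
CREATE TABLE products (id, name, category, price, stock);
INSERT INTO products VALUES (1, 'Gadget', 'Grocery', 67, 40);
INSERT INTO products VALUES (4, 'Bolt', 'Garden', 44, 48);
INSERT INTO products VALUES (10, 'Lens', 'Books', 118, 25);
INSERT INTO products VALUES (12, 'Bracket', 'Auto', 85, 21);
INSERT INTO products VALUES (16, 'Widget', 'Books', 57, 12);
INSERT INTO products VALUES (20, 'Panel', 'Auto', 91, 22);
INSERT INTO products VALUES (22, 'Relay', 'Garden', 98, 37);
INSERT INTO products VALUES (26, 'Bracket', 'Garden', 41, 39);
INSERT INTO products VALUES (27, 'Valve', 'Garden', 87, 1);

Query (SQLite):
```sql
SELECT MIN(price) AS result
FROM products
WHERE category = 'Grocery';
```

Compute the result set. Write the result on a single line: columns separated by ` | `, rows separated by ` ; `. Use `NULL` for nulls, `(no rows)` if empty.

Rows where category='Grocery' → price values: [67].
MIN of non-NULL values = 67.

67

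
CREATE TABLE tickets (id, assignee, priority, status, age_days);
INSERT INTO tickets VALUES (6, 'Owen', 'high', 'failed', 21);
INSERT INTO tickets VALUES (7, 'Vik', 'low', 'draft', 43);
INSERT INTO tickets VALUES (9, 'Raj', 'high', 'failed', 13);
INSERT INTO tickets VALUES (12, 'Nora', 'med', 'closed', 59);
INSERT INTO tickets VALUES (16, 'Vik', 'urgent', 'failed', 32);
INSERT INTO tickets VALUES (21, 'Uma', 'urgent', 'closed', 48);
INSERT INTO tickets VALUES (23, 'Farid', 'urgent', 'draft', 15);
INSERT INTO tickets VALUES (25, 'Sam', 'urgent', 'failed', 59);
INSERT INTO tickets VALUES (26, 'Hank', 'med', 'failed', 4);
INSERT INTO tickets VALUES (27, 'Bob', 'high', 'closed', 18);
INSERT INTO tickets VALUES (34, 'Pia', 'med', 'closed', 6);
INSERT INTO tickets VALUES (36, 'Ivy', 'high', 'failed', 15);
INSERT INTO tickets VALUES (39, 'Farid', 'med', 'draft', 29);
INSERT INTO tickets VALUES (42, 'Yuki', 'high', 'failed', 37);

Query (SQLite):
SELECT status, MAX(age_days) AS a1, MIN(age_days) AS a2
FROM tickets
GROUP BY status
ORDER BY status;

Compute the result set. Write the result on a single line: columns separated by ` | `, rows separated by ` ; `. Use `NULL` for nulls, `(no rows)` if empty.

Group tickets by status.
Per group compute: MAX(age_days), MIN(age_days).
  closed: ids {12, 21, 27, 34} → MAX(age_days)=59, MIN(age_days)=6
  draft: ids {7, 23, 39} → MAX(age_days)=43, MIN(age_days)=15
  failed: ids {6, 9, 16, 25, 26, 36, 42} → MAX(age_days)=59, MIN(age_days)=4

closed | 59 | 6 ; draft | 43 | 15 ; failed | 59 | 4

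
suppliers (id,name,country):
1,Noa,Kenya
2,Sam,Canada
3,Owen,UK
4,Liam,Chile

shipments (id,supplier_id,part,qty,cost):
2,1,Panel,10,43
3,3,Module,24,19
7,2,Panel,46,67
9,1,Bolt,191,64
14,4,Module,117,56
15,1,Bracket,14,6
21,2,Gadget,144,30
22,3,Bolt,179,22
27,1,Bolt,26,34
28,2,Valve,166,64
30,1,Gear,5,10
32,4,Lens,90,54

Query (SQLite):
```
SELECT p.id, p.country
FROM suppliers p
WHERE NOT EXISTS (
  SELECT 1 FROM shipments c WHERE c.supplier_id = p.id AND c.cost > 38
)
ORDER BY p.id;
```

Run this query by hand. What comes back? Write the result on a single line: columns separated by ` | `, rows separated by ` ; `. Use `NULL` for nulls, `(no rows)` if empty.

3 | UK

For each suppliers row, check whether any shipments with matching supplier_id has cost > 38.
Keep rows where that is false.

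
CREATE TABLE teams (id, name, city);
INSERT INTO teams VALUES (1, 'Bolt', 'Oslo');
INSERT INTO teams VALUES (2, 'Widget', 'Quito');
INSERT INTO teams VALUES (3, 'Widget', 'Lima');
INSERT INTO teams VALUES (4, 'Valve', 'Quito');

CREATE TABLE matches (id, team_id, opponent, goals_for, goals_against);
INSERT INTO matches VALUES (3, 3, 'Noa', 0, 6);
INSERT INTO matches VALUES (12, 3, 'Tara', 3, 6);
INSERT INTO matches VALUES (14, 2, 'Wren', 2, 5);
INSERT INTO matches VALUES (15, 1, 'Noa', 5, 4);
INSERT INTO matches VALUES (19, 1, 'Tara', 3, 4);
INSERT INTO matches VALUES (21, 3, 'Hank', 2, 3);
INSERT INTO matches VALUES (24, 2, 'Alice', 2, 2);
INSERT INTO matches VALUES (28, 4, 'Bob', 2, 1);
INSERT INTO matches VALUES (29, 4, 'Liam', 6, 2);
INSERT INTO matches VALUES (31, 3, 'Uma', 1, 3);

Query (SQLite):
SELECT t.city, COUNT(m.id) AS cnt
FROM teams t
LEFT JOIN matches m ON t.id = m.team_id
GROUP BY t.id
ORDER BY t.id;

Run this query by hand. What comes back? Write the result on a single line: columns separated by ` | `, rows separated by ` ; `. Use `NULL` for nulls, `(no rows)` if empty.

Oslo | 2 ; Quito | 2 ; Lima | 4 ; Quito | 2

LEFT JOIN keeps every teams row; unmatched ones get NULL for matches columns.
Group by teams.id and compute COUNT(m.id). COUNT(col) of an all-NULL group is 0.
  1: ids {15, 19} → COUNT(m.id)=2
  2: ids {14, 24} → COUNT(m.id)=2
  3: ids {3, 12, 21, 31} → COUNT(m.id)=4
  4: ids {28, 29} → COUNT(m.id)=2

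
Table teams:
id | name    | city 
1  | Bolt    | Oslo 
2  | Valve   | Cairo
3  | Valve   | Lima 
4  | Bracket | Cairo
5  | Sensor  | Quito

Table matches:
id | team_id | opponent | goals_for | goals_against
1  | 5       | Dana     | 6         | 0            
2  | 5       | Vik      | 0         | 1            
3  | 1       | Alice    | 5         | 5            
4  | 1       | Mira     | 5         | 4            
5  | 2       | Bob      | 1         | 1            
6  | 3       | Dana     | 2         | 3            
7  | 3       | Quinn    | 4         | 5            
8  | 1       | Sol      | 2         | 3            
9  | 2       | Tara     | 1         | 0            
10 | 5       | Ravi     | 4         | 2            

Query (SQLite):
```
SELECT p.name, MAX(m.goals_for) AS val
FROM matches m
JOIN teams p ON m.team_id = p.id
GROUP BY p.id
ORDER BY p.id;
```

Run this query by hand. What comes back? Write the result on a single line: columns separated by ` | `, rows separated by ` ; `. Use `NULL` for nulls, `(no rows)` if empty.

Join each matches row to its teams via team_id.
Group joined rows by teams.id; compute MAX(m.goals_for) per group.
  1: ids {3, 4, 8} → MAX(m.goals_for)=5
  2: ids {5, 9} → MAX(m.goals_for)=1
  3: ids {6, 7} → MAX(m.goals_for)=4
  5: ids {1, 2, 10} → MAX(m.goals_for)=6

Bolt | 5 ; Valve | 1 ; Valve | 4 ; Sensor | 6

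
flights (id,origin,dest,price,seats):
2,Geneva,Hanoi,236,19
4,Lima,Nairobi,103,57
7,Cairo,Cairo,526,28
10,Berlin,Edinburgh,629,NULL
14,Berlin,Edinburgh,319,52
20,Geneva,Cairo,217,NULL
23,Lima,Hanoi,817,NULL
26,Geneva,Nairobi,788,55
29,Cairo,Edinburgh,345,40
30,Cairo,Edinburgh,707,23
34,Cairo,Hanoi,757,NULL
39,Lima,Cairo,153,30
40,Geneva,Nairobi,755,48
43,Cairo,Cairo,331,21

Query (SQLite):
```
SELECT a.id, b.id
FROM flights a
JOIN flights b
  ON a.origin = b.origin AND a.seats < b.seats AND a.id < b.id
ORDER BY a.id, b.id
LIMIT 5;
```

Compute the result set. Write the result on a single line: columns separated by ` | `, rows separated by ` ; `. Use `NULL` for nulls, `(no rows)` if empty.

2 | 26 ; 2 | 40 ; 7 | 29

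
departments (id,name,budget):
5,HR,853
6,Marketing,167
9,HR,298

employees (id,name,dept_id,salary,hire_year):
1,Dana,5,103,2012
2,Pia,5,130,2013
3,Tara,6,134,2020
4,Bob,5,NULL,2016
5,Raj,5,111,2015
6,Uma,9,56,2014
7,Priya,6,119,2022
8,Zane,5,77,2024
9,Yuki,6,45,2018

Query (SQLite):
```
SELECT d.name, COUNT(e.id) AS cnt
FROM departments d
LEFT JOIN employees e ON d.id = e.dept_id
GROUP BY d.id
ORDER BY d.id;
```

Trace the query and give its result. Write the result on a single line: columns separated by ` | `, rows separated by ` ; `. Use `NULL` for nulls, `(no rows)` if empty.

HR | 5 ; Marketing | 3 ; HR | 1

LEFT JOIN keeps every departments row; unmatched ones get NULL for employees columns.
Group by departments.id and compute COUNT(e.id). COUNT(col) of an all-NULL group is 0.
  5: ids {1, 2, 4, 5, 8} → COUNT(e.id)=5
  6: ids {3, 7, 9} → COUNT(e.id)=3
  9: ids {6} → COUNT(e.id)=1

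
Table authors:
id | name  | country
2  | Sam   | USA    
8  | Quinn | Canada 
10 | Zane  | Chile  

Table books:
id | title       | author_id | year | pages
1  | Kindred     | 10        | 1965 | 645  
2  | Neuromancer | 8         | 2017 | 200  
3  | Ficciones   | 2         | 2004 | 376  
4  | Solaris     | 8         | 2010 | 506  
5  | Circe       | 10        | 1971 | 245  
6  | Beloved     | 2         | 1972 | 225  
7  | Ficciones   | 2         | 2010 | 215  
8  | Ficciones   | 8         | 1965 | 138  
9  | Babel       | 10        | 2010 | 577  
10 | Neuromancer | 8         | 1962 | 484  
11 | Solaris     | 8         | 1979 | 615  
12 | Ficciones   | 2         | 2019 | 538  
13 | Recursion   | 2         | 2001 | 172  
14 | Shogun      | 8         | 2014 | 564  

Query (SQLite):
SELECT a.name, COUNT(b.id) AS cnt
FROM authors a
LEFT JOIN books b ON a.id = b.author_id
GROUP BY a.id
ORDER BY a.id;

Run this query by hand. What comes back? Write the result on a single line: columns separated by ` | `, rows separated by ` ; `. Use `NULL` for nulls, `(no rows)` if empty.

LEFT JOIN keeps every authors row; unmatched ones get NULL for books columns.
Group by authors.id and compute COUNT(b.id). COUNT(col) of an all-NULL group is 0.
  2: ids {3, 6, 7, 12, 13} → COUNT(b.id)=5
  8: ids {2, 4, 8, 10, 11, 14} → COUNT(b.id)=6
  10: ids {1, 5, 9} → COUNT(b.id)=3

Sam | 5 ; Quinn | 6 ; Zane | 3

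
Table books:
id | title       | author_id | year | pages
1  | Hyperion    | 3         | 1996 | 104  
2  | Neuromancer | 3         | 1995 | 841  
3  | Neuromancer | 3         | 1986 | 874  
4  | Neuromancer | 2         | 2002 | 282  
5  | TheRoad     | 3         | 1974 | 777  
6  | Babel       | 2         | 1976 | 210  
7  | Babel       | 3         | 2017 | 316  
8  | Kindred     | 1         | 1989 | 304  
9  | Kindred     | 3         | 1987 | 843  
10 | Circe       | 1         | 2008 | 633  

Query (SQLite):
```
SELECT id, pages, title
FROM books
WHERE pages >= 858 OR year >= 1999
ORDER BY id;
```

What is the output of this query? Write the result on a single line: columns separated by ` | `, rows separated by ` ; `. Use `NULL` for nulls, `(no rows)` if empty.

3 | 874 | Neuromancer ; 4 | 282 | Neuromancer ; 7 | 316 | Babel ; 10 | 633 | Circe

pages >= 858: ids {3}
year >= 1999: ids {4, 7, 10}
Combine with OR.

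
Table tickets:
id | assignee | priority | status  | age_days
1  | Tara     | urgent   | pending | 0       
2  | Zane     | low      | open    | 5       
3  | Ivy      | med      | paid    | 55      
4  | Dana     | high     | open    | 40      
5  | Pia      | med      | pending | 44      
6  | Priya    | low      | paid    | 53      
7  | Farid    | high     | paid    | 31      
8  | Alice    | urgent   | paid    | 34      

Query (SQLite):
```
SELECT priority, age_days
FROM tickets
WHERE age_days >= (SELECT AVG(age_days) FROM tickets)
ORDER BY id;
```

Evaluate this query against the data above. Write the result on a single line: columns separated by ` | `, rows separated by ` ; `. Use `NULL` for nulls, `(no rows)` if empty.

Scalar subquery: AVG(age_days) over all tickets rows = 32.75.
Keep rows where age_days >= that value.

med | 55 ; high | 40 ; med | 44 ; low | 53 ; urgent | 34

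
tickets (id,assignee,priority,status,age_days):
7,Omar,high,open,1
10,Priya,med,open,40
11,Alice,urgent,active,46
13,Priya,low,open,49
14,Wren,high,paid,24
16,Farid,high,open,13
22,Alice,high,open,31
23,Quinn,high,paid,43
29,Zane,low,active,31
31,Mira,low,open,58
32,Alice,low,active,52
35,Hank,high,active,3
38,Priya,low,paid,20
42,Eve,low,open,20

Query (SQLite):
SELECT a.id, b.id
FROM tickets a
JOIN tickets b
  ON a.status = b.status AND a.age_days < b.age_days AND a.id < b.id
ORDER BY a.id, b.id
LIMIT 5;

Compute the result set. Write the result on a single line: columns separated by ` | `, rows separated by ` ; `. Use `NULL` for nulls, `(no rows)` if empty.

7 | 10 ; 7 | 13 ; 7 | 16 ; 7 | 22 ; 7 | 31

Pairs (a,b) with same status, a.age_days < b.age_days, a.id < b.id.
status groups: active:{11,29,32,35} open:{7,10,13,16,22,31,42} paid:{14,23,38}
Ordered by (a.id, b.id); first 5.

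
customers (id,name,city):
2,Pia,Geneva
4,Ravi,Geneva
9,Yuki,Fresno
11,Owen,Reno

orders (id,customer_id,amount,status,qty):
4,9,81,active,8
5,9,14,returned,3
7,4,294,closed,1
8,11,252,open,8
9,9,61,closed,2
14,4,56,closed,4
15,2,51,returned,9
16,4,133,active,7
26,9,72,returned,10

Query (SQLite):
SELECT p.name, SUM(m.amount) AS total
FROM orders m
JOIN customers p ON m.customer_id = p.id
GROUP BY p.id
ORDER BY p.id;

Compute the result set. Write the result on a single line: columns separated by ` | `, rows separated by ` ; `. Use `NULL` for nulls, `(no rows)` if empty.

Pia | 51 ; Ravi | 483 ; Yuki | 228 ; Owen | 252

Join each orders row to its customers via customer_id.
Group joined rows by customers.id; compute SUM(m.amount) per group.
  2: ids {15} → SUM(m.amount)=51
  4: ids {7, 14, 16} → SUM(m.amount)=483
  9: ids {4, 5, 9, 26} → SUM(m.amount)=228
  11: ids {8} → SUM(m.amount)=252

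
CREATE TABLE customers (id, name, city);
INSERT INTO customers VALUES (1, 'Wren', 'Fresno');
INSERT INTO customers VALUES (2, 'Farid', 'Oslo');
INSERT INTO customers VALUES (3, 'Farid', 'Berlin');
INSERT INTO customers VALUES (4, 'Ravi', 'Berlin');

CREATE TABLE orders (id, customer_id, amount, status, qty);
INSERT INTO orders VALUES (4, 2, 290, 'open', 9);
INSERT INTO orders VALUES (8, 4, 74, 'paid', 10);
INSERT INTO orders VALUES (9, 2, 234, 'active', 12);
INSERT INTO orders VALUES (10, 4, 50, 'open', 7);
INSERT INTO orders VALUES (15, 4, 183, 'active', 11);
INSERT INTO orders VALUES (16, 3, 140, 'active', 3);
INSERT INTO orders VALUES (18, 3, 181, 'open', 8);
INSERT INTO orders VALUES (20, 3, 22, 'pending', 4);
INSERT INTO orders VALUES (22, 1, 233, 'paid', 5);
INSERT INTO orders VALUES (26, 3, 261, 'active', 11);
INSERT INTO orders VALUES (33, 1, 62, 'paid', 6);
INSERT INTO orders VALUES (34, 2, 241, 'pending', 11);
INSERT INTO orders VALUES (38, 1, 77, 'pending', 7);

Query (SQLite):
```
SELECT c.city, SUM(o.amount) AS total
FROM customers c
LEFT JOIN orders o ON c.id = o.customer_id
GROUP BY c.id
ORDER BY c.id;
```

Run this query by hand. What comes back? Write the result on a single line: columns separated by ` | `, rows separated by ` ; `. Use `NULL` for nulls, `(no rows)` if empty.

Fresno | 372 ; Oslo | 765 ; Berlin | 604 ; Berlin | 307

LEFT JOIN keeps every customers row; unmatched ones get NULL for orders columns.
Group by customers.id and compute SUM(o.amount). SUM over an all-NULL group is NULL.
  1: ids {22, 33, 38} → SUM(o.amount)=372
  2: ids {4, 9, 34} → SUM(o.amount)=765
  3: ids {16, 18, 20, 26} → SUM(o.amount)=604
  4: ids {8, 10, 15} → SUM(o.amount)=307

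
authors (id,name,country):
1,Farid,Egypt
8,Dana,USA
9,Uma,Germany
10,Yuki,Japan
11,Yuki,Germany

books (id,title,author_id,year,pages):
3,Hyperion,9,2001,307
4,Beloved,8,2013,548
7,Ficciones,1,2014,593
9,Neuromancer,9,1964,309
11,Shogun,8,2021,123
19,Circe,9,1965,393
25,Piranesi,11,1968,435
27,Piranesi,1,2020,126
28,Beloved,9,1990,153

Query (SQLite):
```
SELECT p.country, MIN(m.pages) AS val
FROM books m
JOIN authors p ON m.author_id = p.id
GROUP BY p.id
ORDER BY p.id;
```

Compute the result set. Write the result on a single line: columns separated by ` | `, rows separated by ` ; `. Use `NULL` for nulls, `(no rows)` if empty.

Egypt | 126 ; USA | 123 ; Germany | 153 ; Germany | 435

Join each books row to its authors via author_id.
Group joined rows by authors.id; compute MIN(m.pages) per group.
  1: ids {7, 27} → MIN(m.pages)=126
  8: ids {4, 11} → MIN(m.pages)=123
  9: ids {3, 9, 19, 28} → MIN(m.pages)=153
  11: ids {25} → MIN(m.pages)=435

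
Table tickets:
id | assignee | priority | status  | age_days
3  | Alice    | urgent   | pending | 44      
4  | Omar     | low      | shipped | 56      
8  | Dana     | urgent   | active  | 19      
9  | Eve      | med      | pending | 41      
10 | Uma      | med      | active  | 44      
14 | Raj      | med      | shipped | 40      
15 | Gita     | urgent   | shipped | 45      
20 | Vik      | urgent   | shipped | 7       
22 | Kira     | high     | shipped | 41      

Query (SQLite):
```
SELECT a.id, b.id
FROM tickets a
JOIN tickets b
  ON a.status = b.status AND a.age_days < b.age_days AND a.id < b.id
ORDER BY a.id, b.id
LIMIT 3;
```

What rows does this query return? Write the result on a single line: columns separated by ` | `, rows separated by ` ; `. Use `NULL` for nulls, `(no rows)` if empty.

8 | 10 ; 14 | 15 ; 14 | 22

Pairs (a,b) with same status, a.age_days < b.age_days, a.id < b.id.
status groups: active:{8,10} pending:{3,9} shipped:{4,14,15,20,22}
Ordered by (a.id, b.id); first 3.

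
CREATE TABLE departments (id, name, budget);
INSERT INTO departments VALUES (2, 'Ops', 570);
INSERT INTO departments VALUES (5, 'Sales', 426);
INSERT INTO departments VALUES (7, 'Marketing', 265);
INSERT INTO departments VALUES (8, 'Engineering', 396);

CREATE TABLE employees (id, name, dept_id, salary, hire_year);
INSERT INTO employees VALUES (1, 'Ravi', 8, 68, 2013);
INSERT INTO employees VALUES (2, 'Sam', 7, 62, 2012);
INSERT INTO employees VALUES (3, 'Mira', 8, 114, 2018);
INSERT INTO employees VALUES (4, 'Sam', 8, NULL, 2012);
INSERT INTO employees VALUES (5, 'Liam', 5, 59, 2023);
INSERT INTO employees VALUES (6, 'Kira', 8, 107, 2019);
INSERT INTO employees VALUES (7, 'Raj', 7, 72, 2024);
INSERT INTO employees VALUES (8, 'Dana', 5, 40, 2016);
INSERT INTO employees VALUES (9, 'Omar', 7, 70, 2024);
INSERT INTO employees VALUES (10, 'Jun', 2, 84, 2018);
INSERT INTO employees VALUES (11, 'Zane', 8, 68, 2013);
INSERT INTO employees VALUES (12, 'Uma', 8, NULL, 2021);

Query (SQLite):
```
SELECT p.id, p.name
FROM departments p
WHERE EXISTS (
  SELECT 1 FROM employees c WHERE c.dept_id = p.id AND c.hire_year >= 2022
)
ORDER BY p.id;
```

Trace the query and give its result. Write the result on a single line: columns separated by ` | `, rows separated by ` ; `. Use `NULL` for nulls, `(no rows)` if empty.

5 | Sales ; 7 | Marketing

For each departments row, check whether any employees with matching dept_id has hire_year >= 2022.
Keep rows where that is true.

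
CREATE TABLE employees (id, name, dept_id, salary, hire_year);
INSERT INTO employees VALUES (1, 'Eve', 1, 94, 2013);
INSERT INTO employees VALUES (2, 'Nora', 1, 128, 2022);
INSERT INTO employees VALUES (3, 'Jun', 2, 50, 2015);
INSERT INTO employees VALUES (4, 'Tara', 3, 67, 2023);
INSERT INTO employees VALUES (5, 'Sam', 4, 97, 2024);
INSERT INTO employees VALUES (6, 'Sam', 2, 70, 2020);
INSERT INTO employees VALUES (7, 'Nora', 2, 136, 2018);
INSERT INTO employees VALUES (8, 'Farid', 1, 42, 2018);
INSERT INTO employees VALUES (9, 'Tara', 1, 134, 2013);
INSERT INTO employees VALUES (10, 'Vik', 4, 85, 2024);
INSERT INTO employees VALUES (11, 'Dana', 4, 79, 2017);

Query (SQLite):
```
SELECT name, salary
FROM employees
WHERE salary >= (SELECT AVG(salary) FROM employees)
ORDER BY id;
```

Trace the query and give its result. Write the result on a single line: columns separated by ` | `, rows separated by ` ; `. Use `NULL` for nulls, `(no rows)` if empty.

Scalar subquery: AVG(salary) over all employees rows = 89.272727 (≈; comparison uses full precision).
Keep rows where salary >= that value.

Eve | 94 ; Nora | 128 ; Sam | 97 ; Nora | 136 ; Tara | 134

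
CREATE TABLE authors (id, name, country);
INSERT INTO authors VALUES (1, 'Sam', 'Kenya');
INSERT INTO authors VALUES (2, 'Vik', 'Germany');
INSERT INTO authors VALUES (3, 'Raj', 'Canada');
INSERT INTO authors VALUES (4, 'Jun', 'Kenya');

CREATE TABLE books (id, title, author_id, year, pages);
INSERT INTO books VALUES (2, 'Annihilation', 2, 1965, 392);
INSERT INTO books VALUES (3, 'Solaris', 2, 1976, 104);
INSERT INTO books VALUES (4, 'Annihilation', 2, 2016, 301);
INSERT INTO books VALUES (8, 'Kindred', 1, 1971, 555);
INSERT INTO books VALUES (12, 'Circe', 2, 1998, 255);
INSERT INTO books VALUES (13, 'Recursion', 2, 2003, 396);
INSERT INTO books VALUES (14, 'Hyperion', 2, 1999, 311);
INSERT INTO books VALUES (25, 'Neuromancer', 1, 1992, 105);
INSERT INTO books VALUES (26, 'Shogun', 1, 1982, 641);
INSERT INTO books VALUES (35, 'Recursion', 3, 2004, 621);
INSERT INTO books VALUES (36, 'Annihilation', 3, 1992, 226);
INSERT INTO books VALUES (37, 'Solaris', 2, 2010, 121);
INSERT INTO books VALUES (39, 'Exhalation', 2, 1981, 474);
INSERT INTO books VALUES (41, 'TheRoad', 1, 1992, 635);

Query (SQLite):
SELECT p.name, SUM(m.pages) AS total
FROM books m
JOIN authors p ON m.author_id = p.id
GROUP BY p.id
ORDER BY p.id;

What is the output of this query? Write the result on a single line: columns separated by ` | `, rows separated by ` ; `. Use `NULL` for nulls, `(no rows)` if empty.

Sam | 1936 ; Vik | 2354 ; Raj | 847

Join each books row to its authors via author_id.
Group joined rows by authors.id; compute SUM(m.pages) per group.
  1: ids {8, 25, 26, 41} → SUM(m.pages)=1936
  2: ids {2, 3, 4, 12, 13, 14, 37, 39} → SUM(m.pages)=2354
  3: ids {35, 36} → SUM(m.pages)=847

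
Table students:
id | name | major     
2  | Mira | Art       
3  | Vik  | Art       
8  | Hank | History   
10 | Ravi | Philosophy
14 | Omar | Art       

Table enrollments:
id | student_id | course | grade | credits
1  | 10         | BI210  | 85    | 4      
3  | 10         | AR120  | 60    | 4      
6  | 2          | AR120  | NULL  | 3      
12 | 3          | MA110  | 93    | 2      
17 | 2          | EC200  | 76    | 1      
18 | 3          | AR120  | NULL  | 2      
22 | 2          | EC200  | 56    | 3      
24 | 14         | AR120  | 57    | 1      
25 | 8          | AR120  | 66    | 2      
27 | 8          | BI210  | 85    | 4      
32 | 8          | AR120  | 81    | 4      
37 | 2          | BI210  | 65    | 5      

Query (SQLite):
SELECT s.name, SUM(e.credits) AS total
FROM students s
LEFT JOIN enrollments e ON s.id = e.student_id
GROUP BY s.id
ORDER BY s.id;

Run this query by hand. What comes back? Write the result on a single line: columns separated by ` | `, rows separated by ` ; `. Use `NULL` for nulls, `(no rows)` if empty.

Mira | 12 ; Vik | 4 ; Hank | 10 ; Ravi | 8 ; Omar | 1

LEFT JOIN keeps every students row; unmatched ones get NULL for enrollments columns.
Group by students.id and compute SUM(e.credits). SUM over an all-NULL group is NULL.
  2: ids {6, 17, 22, 37} → SUM(e.credits)=12
  3: ids {12, 18} → SUM(e.credits)=4
  8: ids {25, 27, 32} → SUM(e.credits)=10
  10: ids {1, 3} → SUM(e.credits)=8
  14: ids {24} → SUM(e.credits)=1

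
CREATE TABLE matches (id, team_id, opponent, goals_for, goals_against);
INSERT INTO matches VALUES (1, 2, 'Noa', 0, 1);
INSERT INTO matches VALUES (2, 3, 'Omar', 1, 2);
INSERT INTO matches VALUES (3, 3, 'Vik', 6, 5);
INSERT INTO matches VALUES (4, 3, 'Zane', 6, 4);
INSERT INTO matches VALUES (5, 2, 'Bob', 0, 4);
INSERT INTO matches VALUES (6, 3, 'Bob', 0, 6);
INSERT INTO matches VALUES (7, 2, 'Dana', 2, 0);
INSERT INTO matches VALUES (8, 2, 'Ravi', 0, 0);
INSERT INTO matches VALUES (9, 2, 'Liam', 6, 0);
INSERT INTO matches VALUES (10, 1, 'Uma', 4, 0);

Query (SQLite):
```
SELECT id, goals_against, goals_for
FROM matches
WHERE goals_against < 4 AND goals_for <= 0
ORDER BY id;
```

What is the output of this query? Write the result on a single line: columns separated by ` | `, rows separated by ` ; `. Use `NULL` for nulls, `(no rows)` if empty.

1 | 1 | 0 ; 8 | 0 | 0

goals_against < 4: ids {1, 2, 7, 8, 9, 10}
goals_for <= 0: ids {1, 5, 6, 8}
Combine with AND.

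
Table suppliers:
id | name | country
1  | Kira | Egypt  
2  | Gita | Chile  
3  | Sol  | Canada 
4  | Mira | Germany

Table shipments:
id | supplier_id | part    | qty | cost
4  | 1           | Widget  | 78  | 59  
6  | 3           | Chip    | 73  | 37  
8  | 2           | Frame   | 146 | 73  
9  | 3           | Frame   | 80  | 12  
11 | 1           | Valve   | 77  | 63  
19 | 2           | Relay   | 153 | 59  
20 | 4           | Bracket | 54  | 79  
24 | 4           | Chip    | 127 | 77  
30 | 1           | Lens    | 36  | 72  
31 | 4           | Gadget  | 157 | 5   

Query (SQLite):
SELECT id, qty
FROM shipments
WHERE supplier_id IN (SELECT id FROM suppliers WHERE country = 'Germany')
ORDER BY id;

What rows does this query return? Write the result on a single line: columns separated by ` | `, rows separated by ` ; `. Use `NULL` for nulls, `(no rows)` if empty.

Inner query: suppliers.id where country = 'Germany'.
Outer: keep shipments rows whose supplier_id is in that set.
Inner query → {4}

20 | 54 ; 24 | 127 ; 31 | 157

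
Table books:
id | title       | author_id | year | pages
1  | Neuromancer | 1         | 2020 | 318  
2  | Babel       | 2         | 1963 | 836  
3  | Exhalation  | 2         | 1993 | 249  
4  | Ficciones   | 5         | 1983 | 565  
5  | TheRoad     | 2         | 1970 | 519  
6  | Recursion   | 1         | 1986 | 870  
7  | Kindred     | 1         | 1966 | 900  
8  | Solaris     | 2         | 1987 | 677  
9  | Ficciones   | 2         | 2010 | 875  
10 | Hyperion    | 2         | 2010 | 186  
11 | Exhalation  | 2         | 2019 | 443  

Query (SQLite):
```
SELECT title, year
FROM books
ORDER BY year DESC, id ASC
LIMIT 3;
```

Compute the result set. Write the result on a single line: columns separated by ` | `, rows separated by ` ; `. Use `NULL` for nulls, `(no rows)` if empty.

Sort by year desc, tiebreak id asc: (2020, id=1), (2019, id=11), (2010, id=9), (2010, id=10), (1993, id=3), (1987, id=8) …. Take first 3.

Neuromancer | 2020 ; Exhalation | 2019 ; Ficciones | 2010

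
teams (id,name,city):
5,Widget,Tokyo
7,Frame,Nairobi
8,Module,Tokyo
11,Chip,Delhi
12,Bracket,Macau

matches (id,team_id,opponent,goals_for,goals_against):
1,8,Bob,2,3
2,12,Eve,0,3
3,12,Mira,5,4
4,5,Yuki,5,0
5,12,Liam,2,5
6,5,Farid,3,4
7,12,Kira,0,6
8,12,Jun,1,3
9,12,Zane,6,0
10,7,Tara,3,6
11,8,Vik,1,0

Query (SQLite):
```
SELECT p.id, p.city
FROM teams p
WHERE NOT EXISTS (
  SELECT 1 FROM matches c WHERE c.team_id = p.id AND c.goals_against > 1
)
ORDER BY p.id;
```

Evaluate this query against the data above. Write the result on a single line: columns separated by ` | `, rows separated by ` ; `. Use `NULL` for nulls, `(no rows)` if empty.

11 | Delhi

For each teams row, check whether any matches with matching team_id has goals_against > 1.
Keep rows where that is false.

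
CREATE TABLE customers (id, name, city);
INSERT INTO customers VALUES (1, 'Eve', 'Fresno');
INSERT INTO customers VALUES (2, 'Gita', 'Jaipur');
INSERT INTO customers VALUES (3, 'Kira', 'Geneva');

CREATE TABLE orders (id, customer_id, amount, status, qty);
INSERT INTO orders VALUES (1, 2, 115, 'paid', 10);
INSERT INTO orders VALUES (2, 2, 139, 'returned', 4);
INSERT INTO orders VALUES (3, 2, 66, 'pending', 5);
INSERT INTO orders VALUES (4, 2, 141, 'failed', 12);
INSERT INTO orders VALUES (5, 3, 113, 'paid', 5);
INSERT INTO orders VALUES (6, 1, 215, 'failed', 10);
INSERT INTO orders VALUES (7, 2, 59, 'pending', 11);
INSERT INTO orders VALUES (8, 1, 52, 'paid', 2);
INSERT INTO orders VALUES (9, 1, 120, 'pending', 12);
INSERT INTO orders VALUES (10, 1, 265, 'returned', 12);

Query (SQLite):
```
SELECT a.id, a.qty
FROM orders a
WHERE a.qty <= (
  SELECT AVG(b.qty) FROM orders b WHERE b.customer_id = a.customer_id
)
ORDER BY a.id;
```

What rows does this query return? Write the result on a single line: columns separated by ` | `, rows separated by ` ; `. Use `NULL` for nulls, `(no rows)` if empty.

2 | 4 ; 3 | 5 ; 5 | 5 ; 8 | 2

For each orders row a, compute AVG(qty) over rows sharing a.customer_id.
Keep row a if a.qty <= that per-group AVG.
  customer_id=1: AVG(qty) = 9.0
  customer_id=2: AVG(qty) = 8.4
  customer_id=3: AVG(qty) = 5.0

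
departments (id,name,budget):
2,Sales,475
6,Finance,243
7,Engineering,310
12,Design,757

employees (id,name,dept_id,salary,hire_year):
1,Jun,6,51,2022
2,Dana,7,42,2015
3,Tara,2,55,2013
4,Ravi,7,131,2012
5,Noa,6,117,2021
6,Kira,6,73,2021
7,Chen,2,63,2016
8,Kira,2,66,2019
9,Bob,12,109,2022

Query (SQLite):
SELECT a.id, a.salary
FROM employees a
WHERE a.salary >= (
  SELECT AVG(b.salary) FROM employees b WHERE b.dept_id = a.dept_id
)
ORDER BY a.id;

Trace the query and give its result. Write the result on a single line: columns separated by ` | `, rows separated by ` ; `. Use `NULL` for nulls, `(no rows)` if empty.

For each employees row a, compute AVG(salary) over rows sharing a.dept_id.
Keep row a if a.salary >= that per-group AVG.
  dept_id=2: AVG(salary) = 61.333333
  dept_id=6: AVG(salary) = 80.333333
  dept_id=7: AVG(salary) = 86.5
  dept_id=12: AVG(salary) = 109.0

4 | 131 ; 5 | 117 ; 7 | 63 ; 8 | 66 ; 9 | 109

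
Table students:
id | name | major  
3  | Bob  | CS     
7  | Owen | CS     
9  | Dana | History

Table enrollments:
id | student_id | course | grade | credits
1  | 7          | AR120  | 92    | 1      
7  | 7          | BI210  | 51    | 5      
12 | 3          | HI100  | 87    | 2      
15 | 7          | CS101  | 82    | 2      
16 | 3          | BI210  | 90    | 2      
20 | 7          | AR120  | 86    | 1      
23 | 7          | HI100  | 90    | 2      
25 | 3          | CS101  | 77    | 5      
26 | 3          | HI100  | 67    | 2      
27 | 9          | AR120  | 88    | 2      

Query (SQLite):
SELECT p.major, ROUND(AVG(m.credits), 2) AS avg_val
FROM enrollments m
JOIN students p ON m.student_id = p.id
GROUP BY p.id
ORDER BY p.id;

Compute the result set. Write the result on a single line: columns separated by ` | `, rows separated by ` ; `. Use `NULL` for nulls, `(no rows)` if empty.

CS | 2.75 ; CS | 2.2 ; History | 2

Join each enrollments row to its students via student_id.
Group joined rows by students.id; compute ROUND(AVG(m.credits), 2) per group.
  3: ids {12, 16, 25, 26} → ROUND(AVG(m.credits), 2)=2.75
  7: ids {1, 7, 15, 20, 23} → ROUND(AVG(m.credits), 2)=2.2
  9: ids {27} → ROUND(AVG(m.credits), 2)=2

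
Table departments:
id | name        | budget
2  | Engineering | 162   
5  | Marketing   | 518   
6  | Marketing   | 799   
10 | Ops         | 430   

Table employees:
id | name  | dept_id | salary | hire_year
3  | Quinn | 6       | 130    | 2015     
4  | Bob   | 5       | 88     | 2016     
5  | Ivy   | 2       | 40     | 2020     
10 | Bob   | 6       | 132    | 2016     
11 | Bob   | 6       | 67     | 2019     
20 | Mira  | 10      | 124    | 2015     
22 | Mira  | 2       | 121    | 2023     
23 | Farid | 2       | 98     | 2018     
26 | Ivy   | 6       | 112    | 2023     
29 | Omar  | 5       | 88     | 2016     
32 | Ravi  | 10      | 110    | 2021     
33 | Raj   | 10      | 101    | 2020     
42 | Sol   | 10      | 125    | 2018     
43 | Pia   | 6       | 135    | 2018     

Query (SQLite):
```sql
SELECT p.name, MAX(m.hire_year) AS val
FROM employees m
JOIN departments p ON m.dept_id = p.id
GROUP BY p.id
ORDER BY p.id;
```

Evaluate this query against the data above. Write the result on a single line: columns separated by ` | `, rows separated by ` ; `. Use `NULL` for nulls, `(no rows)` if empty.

Engineering | 2023 ; Marketing | 2016 ; Marketing | 2023 ; Ops | 2021

Join each employees row to its departments via dept_id.
Group joined rows by departments.id; compute MAX(m.hire_year) per group.
  2: ids {5, 22, 23} → MAX(m.hire_year)=2023
  5: ids {4, 29} → MAX(m.hire_year)=2016
  6: ids {3, 10, 11, 26, 43} → MAX(m.hire_year)=2023
  10: ids {20, 32, 33, 42} → MAX(m.hire_year)=2021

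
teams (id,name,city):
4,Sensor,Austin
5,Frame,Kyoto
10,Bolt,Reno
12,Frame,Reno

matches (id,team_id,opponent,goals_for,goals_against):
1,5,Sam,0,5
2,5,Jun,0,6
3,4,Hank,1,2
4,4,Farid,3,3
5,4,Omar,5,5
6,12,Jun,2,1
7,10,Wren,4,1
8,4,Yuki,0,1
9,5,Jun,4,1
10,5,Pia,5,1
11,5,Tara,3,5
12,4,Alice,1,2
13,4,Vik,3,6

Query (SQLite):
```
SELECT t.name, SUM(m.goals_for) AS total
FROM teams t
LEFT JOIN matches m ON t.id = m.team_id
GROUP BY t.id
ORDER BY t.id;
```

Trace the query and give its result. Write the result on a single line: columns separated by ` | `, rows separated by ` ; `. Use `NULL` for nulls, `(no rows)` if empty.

LEFT JOIN keeps every teams row; unmatched ones get NULL for matches columns.
Group by teams.id and compute SUM(m.goals_for). SUM over an all-NULL group is NULL.
  4: ids {3, 4, 5, 8, 12, 13} → SUM(m.goals_for)=13
  5: ids {1, 2, 9, 10, 11} → SUM(m.goals_for)=12
  10: ids {7} → SUM(m.goals_for)=4
  12: ids {6} → SUM(m.goals_for)=2

Sensor | 13 ; Frame | 12 ; Bolt | 4 ; Frame | 2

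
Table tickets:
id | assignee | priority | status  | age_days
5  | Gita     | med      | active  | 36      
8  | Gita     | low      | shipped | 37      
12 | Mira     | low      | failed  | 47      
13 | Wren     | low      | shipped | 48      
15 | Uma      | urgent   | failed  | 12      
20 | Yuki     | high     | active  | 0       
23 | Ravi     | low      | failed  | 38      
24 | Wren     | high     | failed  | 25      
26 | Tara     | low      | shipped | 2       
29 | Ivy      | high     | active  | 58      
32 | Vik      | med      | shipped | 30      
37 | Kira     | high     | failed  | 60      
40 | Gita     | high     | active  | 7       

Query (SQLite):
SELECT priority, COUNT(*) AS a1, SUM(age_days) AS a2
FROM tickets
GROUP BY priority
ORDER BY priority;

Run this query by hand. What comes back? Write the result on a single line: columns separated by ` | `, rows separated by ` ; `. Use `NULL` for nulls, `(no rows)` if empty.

Group tickets by priority.
Per group compute: COUNT(*), SUM(age_days).
  high: ids {20, 24, 29, 37, 40} → COUNT(*)=5, SUM(age_days)=150
  low: ids {8, 12, 13, 23, 26} → COUNT(*)=5, SUM(age_days)=172
  med: ids {5, 32} → COUNT(*)=2, SUM(age_days)=66
  urgent: ids {15} → COUNT(*)=1, SUM(age_days)=12

high | 5 | 150 ; low | 5 | 172 ; med | 2 | 66 ; urgent | 1 | 12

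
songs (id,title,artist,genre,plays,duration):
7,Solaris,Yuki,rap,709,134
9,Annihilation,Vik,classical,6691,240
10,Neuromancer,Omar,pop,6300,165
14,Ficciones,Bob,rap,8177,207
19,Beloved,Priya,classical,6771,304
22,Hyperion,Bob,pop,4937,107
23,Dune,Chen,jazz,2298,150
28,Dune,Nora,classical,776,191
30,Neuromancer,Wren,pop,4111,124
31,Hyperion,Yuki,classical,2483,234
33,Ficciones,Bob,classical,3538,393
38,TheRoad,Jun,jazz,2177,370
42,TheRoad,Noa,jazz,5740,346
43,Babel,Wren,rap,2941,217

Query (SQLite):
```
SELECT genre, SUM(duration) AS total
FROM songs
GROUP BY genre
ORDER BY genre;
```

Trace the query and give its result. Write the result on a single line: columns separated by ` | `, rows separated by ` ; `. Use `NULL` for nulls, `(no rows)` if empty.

classical | 1362 ; jazz | 866 ; pop | 396 ; rap | 558

Partition songs by genre; compute SUM(duration) within each group.
  classical: ids {9, 19, 28, 31, 33} → SUM(duration)=1362
  jazz: ids {23, 38, 42} → SUM(duration)=866
  pop: ids {10, 22, 30} → SUM(duration)=396
  rap: ids {7, 14, 43} → SUM(duration)=558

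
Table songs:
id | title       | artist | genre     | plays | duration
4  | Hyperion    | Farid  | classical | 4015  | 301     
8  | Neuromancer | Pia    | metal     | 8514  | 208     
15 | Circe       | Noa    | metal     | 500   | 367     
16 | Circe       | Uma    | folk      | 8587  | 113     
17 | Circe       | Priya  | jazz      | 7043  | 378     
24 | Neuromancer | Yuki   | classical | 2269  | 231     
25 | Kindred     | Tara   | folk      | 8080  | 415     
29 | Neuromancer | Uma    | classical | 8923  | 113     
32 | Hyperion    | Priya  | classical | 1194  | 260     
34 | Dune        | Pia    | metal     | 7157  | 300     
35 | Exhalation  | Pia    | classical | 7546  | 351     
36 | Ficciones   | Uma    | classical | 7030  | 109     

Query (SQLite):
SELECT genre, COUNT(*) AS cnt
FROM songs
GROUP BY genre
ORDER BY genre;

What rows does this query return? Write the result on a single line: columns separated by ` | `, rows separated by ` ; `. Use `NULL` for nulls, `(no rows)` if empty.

Partition songs by genre; compute COUNT(*) within each group.
  classical: ids {4, 24, 29, 32, 35, 36} → COUNT(*)=6
  folk: ids {16, 25} → COUNT(*)=2
  jazz: ids {17} → COUNT(*)=1
  metal: ids {8, 15, 34} → COUNT(*)=3

classical | 6 ; folk | 2 ; jazz | 1 ; metal | 3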